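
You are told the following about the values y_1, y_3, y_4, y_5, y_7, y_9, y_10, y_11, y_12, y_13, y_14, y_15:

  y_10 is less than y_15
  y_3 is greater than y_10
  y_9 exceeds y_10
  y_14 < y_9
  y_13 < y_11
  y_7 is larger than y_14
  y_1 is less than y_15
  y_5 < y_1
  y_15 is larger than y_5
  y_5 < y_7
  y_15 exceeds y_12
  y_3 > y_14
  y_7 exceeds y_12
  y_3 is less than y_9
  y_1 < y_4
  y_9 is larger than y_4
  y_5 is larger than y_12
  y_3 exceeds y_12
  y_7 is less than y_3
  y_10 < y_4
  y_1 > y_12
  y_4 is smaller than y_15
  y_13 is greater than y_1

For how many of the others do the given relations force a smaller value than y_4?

4

Directly below y_4: y_10, y_1.
One step further: y_12, y_5 (4 so far).
No other element is forced below y_4 by the given relations, so the count is 4.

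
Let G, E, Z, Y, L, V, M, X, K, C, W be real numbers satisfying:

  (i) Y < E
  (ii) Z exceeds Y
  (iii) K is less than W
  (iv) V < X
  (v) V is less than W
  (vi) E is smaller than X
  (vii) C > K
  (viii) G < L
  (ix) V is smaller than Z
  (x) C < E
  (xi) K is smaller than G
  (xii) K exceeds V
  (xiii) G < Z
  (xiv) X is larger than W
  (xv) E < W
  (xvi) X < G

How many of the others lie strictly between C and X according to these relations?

2

Chaining upward from C reaches: E, W, G, L, Z.
Chaining downward from X reaches: V, K, Y, E, W.
Strictly between C and X are those in both lists: E, W — 2 elements.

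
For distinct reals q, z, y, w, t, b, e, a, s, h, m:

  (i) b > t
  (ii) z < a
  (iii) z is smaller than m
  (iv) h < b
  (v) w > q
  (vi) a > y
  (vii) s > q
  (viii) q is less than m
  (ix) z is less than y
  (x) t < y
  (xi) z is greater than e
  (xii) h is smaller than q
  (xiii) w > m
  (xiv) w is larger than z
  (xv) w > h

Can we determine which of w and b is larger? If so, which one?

undetermined

Following every chain through b: below b we get t, h.
w is not reached, and no chain runs the other way from w to b.
So the given relations leave the order of b and w undetermined.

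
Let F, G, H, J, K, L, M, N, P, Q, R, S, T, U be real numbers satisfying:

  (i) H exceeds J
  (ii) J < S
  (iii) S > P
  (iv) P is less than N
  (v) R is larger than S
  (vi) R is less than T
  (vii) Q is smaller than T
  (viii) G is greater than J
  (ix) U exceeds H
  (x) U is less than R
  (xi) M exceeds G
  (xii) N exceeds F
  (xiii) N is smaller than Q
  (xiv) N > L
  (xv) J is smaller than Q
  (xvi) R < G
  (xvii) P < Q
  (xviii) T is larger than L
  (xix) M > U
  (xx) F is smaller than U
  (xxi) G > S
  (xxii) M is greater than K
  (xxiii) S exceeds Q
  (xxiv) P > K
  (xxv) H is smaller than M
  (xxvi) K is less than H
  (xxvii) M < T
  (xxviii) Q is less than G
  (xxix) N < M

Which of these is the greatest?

Chaining downward from T: directly below it, L, Q, R, M; then K, P, J, N, S, H, U, G; then F.
That covers every other element, and nothing is given above T, so T is the greatest.

T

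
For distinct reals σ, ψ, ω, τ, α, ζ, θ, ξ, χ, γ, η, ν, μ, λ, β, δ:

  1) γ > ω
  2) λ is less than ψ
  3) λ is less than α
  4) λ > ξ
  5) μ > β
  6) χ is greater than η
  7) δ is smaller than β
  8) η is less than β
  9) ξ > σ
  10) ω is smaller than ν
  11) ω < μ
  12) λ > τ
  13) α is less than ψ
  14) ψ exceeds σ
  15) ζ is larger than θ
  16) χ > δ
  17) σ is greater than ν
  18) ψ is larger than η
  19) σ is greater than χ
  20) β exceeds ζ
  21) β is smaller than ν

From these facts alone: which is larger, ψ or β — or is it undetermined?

ψ

Link the given pairs in sequence: β < ν; ν < σ; σ < ξ; ξ < λ; λ < α; α < ψ.
Together: β < ν < σ < ξ < λ < α < ψ.
So ψ is larger.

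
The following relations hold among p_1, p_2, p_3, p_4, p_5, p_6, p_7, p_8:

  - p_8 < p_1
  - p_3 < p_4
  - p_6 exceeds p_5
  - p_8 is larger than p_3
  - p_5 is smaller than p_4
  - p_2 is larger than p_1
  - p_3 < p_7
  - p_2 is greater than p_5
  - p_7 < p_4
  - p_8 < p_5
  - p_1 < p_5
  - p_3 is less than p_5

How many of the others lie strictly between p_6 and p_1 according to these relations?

The relations place p_1 below p_6. An element lies strictly between them when it is forced above p_1 and also forced below p_6.
Above p_1: {p_5, p_2, p_4}. Below p_6: {p_3, p_8, p_5}.
Intersection: {p_5} — 1.

1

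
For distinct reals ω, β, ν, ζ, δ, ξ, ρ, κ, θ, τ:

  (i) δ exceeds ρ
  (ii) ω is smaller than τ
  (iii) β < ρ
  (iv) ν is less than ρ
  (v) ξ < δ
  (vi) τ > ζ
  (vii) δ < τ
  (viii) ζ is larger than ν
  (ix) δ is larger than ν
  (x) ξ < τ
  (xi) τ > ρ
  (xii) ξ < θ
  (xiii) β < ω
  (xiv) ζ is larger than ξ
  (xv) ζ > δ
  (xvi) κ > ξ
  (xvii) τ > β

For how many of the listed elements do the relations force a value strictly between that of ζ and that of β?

The relations place β below ζ. An element lies strictly between them when it is forced above β and also forced below ζ.
Above β: {ρ, δ, ω, τ}. Below ζ: {ν, ρ, ξ, δ}.
Intersection: {ρ, δ} — 2.

2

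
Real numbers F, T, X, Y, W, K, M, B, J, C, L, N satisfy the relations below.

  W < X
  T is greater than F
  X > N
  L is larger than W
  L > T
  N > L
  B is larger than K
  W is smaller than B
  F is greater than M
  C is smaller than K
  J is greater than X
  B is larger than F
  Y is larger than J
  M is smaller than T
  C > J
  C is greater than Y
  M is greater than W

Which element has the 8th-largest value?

L

The consecutive relations fix a unique order: W < M < F < T < L < N < X < J < Y < C < K < B.
The 8th largest is L.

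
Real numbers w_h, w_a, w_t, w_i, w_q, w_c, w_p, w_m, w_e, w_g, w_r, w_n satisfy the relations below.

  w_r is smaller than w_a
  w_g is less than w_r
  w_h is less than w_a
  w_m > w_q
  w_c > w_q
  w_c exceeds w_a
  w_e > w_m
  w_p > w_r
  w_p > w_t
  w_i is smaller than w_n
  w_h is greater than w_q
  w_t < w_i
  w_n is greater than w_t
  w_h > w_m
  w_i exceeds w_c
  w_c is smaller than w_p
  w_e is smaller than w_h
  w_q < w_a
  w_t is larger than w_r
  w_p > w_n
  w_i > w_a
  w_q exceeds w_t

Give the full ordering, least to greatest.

The consecutive links are each given: w_g < w_r; w_r < w_t; w_t < w_q; w_q < w_m; w_m < w_e; w_e < w_h; w_h < w_a; w_a < w_c; w_c < w_i; w_i < w_n; w_n < w_p.

w_g < w_r < w_t < w_q < w_m < w_e < w_h < w_a < w_c < w_i < w_n < w_p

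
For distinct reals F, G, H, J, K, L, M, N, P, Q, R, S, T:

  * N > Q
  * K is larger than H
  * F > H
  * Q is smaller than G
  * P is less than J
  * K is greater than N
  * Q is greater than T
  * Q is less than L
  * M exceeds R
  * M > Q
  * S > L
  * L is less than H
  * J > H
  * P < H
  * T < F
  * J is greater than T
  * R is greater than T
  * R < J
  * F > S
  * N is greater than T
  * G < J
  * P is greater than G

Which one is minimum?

T

Chaining upward from T: directly above it, Q, R, N, J, F; then L, G, M, K; then S, P, H.
That covers every other element, and nothing is given below T, so T is the minimum.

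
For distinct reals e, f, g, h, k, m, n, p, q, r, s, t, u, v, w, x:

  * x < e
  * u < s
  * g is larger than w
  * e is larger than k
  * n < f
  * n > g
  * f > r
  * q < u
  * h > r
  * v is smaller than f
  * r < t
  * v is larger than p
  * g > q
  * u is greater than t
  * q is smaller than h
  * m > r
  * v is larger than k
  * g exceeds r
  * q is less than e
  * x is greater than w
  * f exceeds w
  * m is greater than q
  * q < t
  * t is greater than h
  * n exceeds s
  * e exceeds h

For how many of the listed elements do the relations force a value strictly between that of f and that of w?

Chaining upward from w reaches: g, x, n, e.
Chaining downward from f reaches: r, q, p, g, h, t, u, k, s, n, v.
Strictly between w and f are those in both lists: g, n — 2 elements.

2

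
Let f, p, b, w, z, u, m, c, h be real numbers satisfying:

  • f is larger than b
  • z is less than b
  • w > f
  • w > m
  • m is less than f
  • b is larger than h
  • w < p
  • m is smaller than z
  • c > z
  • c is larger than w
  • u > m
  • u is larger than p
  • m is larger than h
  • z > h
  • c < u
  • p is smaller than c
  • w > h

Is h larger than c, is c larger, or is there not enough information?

c

Following the relations from h: h < m < z < b < f < w < p < c.
So c is larger.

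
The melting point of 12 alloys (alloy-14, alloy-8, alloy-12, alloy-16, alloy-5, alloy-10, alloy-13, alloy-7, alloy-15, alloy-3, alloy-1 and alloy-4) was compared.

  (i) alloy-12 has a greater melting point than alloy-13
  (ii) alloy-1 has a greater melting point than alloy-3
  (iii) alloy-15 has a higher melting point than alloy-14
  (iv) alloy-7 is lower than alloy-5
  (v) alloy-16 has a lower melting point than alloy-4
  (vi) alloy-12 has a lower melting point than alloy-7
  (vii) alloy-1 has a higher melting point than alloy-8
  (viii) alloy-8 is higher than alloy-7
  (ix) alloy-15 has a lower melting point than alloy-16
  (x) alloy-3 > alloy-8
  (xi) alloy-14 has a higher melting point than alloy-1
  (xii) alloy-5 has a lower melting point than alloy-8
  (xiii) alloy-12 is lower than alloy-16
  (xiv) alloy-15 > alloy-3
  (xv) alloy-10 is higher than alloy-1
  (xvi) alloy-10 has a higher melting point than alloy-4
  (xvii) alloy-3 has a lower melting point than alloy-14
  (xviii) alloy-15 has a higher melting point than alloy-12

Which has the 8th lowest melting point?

The consecutive relations fix a unique order: alloy-13 < alloy-12 < alloy-7 < alloy-5 < alloy-8 < alloy-3 < alloy-1 < alloy-14 < alloy-15 < alloy-16 < alloy-4 < alloy-10.
The 8th smallest is alloy-14.

alloy-14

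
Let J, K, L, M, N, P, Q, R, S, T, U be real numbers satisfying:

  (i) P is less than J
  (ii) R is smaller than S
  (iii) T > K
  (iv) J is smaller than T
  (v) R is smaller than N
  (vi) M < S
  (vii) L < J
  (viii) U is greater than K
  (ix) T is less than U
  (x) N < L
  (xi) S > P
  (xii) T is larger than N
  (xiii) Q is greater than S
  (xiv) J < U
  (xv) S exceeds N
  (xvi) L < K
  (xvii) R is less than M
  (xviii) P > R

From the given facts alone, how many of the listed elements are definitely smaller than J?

4

From J the given relations immediately reach P, L.
From those, R, N — 4 in total.
No other element is forced below J by the given relations, so the count is 4.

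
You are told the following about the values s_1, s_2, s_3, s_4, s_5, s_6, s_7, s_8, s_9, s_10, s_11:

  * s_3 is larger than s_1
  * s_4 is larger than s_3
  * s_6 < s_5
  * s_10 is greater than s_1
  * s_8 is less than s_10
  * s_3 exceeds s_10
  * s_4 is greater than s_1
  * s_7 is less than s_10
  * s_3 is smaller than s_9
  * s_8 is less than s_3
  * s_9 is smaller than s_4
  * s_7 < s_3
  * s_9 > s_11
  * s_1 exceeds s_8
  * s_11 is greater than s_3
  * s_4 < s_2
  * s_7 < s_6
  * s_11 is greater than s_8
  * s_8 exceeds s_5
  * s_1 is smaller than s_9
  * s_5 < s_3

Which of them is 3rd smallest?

s_5

Piecing the relations together gives one ordering: s_7 < s_6 < s_5 < s_8 < s_1 < s_10 < s_3 < s_11 < s_9 < s_4 < s_2.
Counting 3 from the smallest end gives s_5.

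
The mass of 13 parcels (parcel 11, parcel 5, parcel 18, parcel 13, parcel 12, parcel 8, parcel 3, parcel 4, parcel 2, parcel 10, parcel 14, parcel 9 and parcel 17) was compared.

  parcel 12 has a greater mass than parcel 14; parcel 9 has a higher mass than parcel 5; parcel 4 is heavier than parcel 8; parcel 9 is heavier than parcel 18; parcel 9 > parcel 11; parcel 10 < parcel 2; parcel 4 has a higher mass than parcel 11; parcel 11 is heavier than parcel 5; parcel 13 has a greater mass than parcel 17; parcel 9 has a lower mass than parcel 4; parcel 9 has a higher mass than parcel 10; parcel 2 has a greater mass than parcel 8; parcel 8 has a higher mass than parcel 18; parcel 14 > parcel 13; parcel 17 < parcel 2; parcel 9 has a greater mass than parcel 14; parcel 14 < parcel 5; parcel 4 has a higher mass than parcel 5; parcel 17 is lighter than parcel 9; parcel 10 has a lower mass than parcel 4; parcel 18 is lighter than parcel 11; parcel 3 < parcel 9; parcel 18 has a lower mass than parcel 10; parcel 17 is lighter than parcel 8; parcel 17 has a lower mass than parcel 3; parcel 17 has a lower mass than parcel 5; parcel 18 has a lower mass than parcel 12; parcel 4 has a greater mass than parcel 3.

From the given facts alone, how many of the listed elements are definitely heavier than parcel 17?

10

From parcel 17 the given relations immediately reach parcel 13, parcel 8, parcel 3, parcel 5, parcel 9, parcel 2.
From those, parcel 14, parcel 11, parcel 4 — 9 in total.
From those, parcel 12 — 10 in total.
Nothing else is reachable above parcel 17; 10 in all.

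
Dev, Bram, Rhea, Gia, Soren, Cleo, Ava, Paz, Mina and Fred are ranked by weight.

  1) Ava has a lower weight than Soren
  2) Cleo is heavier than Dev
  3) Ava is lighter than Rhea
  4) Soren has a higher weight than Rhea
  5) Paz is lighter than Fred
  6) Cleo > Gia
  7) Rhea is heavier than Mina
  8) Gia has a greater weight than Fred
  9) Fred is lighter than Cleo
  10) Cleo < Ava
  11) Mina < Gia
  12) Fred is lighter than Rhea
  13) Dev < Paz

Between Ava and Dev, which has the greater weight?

Ava

Following the relations from Dev: Dev < Paz < Fred < Gia < Cleo < Ava.
So Dev < Ava; Ava is the heavier of the two.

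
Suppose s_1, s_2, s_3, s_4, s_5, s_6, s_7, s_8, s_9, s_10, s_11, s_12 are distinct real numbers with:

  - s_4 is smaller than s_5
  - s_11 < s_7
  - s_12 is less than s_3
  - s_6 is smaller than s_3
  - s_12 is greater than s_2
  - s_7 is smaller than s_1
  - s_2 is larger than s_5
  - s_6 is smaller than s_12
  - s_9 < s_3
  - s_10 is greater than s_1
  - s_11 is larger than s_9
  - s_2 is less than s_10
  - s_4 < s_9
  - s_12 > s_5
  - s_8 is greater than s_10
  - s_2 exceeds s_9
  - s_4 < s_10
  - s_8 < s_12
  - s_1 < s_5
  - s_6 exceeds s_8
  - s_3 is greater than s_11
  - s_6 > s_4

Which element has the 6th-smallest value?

s_5

Chaining the given pairs: s_4 < s_9 < s_11 < s_7 < s_1 < s_5 < s_2 < s_10 < s_8 < s_6 < s_12 < s_3.
Counting 6 from the smallest end gives s_5.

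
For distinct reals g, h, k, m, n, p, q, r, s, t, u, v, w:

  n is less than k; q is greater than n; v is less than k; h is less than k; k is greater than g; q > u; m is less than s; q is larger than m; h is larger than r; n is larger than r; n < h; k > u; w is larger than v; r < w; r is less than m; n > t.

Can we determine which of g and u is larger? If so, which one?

undetermined

Following every chain through u: above u we get k, q.
g is not reached, and no chain runs the other way from g to u.
So the given relations leave the order of u and g undetermined.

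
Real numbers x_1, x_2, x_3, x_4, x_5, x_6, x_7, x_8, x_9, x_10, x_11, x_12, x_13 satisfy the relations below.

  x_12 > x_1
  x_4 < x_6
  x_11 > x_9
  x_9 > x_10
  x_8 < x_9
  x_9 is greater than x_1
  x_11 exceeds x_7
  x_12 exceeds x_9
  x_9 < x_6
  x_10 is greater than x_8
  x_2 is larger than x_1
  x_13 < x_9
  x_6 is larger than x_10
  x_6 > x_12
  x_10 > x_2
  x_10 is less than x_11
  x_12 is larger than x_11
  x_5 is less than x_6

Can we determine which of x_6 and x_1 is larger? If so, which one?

x_1 < x_2 and x_2 < x_10 give x_1 < x_10.
With x_10 < x_9: x_1 < x_2 < x_10 < x_9.
Then x_9 < x_11 extends the chain to x_11.
With x_11 < x_12: x_1 < x_2 < x_10 < x_9 < x_11 < x_12.
With x_12 < x_6: x_1 < x_2 < x_10 < x_9 < x_11 < x_12 < x_6.
So x_6 is larger.

x_6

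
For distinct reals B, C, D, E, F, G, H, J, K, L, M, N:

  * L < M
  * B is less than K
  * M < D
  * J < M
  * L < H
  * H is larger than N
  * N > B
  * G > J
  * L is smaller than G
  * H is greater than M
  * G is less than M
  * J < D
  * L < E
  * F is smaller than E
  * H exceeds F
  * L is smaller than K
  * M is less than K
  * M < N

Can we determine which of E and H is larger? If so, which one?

Following every chain through E: below E we get F, L.
H is not reached, and no chain runs the other way from H to E.
So the given relations leave the order of E and H undetermined.

undetermined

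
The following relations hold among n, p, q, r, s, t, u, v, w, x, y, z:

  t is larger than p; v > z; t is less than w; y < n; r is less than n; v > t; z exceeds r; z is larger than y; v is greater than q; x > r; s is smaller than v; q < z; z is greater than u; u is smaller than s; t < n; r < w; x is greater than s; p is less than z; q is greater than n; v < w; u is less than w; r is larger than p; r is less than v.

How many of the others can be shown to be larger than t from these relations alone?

5

From t the given relations immediately reach n, v, w.
From those, q — 4 in total.
From those, z — 5 in total.
No other element is forced above t by the given relations, so the count is 5.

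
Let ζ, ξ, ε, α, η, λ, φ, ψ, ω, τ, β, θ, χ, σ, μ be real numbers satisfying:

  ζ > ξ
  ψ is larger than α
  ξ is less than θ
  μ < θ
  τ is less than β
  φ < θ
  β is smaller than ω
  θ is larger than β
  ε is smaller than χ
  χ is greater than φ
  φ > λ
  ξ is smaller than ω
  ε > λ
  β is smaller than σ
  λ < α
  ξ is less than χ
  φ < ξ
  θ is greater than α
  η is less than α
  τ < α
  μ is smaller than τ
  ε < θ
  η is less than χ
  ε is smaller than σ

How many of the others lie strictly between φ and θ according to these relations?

The relations place φ below θ. An element lies strictly between them when it is forced above φ and also forced below θ.
Above φ: {ξ, χ, ω, ζ}. Below θ: {μ, η, λ, τ, ξ, α, ε, β}.
Intersection: {ξ} — 1.

1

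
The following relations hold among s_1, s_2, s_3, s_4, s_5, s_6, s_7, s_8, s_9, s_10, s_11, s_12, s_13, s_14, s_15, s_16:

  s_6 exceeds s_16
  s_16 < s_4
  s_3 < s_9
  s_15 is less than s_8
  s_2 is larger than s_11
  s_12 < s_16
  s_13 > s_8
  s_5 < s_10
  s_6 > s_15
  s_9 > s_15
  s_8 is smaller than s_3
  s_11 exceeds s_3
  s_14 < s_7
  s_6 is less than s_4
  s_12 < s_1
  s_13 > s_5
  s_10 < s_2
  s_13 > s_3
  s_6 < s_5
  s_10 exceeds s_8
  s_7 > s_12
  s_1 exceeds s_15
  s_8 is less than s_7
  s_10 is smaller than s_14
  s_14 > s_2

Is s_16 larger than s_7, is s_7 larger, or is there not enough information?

s_16 < s_6 and s_6 < s_5 give s_16 < s_5.
With s_5 < s_10: s_16 < s_6 < s_5 < s_10.
Then s_10 < s_2 extends the chain to s_2.
With s_2 < s_14: s_16 < s_6 < s_5 < s_10 < s_2 < s_14.
With s_14 < s_7: s_16 < s_6 < s_5 < s_10 < s_2 < s_14 < s_7.
So s_7 is larger.

s_7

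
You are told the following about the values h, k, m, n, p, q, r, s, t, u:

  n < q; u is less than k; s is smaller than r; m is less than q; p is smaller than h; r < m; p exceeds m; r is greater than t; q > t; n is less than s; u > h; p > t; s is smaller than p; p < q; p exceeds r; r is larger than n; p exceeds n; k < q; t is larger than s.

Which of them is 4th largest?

Chaining the given pairs: n < s < t < r < m < p < h < u < k < q.
Counting 4 from the largest end gives h.

h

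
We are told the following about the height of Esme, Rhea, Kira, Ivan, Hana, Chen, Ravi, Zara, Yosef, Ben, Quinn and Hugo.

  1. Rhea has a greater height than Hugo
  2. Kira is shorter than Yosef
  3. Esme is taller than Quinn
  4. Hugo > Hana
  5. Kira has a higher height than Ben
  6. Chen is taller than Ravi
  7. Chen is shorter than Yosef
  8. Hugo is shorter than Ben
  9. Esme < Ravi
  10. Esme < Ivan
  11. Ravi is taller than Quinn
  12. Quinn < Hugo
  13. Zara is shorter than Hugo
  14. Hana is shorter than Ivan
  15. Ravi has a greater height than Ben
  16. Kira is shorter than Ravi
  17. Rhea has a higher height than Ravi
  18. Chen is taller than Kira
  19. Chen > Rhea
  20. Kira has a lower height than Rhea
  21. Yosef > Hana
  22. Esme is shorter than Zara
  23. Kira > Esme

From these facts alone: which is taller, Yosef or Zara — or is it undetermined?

Yosef

Following the relations from Zara: Zara < Hugo < Ben < Kira < Ravi < Rhea < Chen < Yosef.
So Yosef is taller.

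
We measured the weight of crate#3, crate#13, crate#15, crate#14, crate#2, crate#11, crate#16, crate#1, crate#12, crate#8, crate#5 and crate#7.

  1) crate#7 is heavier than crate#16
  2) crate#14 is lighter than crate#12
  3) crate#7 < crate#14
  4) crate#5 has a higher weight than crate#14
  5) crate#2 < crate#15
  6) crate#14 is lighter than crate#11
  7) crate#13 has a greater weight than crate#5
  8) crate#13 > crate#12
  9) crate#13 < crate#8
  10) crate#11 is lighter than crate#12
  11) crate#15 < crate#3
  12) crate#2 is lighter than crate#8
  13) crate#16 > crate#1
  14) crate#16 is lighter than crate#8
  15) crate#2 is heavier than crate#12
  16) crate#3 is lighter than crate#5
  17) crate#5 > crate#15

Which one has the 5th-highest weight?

crate#15

Piecing the relations together gives one ordering: crate#1 < crate#16 < crate#7 < crate#14 < crate#11 < crate#12 < crate#2 < crate#15 < crate#3 < crate#5 < crate#13 < crate#8.
Counting 5 from the largest end gives crate#15.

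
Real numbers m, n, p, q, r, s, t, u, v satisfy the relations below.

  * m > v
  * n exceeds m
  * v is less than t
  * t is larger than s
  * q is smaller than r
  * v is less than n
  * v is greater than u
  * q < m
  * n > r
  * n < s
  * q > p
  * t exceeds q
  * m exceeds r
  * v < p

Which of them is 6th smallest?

Piecing the relations together gives one ordering: u < v < p < q < r < m < n < s < t.
Counting 6 from the smallest end gives m.

m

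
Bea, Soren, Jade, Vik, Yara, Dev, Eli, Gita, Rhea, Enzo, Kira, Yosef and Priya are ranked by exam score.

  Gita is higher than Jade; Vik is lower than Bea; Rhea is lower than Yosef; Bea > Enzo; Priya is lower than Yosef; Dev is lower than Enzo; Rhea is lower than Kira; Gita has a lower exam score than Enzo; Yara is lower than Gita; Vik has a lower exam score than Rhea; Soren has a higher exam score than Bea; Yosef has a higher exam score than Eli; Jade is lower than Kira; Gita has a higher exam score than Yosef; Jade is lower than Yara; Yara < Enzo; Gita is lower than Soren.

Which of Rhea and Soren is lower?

Rhea

Rhea < Yosef and Yosef < Gita give Rhea < Gita.
With Gita < Enzo: Rhea < Yosef < Gita < Enzo.
With Enzo < Bea: Rhea < Yosef < Gita < Enzo < Bea.
Then Bea < Soren extends the chain to Soren.
So Rhea < Soren; Rhea is the lower of the two.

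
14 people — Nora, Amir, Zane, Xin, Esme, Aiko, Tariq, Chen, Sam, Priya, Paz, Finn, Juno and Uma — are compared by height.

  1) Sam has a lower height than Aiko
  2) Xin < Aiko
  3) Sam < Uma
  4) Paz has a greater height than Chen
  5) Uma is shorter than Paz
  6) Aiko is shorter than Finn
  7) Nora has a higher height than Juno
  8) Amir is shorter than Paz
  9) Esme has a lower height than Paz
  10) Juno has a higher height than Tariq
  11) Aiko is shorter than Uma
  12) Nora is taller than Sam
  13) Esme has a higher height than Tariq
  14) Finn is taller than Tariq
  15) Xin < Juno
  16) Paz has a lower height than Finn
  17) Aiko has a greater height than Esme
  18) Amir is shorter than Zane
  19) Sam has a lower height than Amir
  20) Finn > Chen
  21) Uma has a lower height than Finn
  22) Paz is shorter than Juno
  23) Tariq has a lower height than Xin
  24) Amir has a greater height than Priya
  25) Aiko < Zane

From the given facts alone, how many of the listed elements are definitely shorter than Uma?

Directly below Uma: Sam, Aiko.
One step further: Xin, Esme (4 so far).
One step further: Tariq (5 so far).
Nothing else is reachable below Uma; 5 in all.

5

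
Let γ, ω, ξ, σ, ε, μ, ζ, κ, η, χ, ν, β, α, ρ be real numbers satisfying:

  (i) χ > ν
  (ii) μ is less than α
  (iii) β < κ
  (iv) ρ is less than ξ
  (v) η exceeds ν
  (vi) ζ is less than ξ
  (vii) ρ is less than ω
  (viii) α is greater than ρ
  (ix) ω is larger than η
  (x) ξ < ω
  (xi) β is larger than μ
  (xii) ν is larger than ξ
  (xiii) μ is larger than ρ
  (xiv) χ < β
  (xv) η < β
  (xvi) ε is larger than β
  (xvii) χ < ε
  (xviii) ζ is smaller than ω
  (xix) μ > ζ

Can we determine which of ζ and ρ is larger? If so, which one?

Following every chain through ζ: above ζ we get ξ, ν, μ, η, χ, β, α, ω, κ, ε.
ρ is not reached, and no chain runs the other way from ρ to ζ.
So the given relations leave the order of ζ and ρ undetermined.

undetermined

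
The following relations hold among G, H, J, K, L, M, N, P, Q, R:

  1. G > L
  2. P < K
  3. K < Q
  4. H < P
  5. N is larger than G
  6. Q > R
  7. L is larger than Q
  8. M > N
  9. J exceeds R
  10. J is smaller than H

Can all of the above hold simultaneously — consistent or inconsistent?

Every relation is compatible with R < J < H < P < K < Q < L < G < N < M; the set is consistent.

consistent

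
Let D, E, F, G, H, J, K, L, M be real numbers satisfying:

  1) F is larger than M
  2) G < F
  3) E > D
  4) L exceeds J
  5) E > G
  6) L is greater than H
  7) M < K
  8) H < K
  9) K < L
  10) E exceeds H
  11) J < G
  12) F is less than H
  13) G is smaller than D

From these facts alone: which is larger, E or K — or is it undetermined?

undetermined

Following every chain through K: above K we get L; below K we get J, M, G, F, H.
E is not reached, and no chain runs the other way from E to K.
So the given relations leave the order of K and E undetermined.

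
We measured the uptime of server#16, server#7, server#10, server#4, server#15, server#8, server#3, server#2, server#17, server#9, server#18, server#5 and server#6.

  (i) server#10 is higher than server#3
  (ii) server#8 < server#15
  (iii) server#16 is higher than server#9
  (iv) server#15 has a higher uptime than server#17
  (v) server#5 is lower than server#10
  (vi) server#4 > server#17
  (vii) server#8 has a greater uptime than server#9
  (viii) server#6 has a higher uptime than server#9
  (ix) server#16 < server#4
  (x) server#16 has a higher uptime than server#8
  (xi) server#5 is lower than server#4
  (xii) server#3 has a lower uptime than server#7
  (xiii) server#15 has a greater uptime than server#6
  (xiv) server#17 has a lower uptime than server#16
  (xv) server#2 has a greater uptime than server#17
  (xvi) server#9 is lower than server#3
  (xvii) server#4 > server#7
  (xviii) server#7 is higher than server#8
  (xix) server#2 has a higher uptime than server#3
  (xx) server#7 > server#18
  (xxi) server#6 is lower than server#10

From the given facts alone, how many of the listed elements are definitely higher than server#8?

The elements the relations force above server#8 are server#16, server#7, server#4, server#15 — no chain reaches any other.
That is 4.

4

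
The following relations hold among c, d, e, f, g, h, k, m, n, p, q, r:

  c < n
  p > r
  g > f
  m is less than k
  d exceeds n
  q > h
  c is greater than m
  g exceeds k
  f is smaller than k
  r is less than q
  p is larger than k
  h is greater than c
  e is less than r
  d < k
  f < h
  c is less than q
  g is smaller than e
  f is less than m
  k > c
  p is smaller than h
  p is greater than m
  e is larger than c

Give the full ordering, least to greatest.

The consecutive links are each given: f < m; m < c; c < n; n < d; d < k; k < g; g < e; e < r; r < p; p < h; h < q.

f < m < c < n < d < k < g < e < r < p < h < q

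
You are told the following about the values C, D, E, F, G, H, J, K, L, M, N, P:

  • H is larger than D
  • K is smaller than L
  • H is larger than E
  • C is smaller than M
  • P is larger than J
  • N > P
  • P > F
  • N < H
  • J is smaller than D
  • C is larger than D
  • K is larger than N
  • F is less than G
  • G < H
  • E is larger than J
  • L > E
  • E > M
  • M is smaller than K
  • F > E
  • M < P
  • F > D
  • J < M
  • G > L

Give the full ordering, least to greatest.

J < D < C < M < E < F < P < N < K < L < G < H

Nothing is placed below J, so it is least; from there J < D; D < C; C < M; M < E; E < F; F < P; P < N; N < K; K < L; L < G; G < H, each given directly.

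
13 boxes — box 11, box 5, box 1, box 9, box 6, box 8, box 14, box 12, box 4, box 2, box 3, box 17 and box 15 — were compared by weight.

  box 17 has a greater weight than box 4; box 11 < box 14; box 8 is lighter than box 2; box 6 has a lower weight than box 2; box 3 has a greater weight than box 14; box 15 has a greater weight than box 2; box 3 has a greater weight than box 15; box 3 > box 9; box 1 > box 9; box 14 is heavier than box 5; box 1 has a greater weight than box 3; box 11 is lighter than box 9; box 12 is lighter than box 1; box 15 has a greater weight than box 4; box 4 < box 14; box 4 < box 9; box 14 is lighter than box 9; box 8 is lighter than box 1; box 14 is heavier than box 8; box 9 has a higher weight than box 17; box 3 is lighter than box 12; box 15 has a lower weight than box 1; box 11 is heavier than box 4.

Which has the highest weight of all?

box 1

box 8 is not greatest since box 8 < box 14; box 4 is not greatest since box 4 < box 15; box 17 is not greatest since box 17 < box 9; box 6 is not greatest since box 6 < box 2; box 2 is not greatest since box 2 < box 15; box 5 is not greatest since box 5 < box 14; box 15 is not greatest since box 15 < box 1; box 11 is not greatest since box 11 < box 9; box 14 is not greatest since box 14 < box 9; box 9 is not greatest since box 9 < box 3; box 3 is not greatest since box 3 < box 1; box 12 is not greatest since box 12 < box 1.
Only box 1 has nothing above it, so box 1 is the highest weight.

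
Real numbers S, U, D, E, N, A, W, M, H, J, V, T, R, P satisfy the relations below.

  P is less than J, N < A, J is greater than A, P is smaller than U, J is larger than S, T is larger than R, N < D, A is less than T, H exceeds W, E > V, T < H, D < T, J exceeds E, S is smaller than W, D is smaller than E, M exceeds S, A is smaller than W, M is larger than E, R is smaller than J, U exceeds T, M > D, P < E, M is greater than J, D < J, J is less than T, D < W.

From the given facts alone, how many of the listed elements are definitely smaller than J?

The elements the relations force below J are S, P, V, N, D, R, E, A — no chain reaches any other.
That is 8.

8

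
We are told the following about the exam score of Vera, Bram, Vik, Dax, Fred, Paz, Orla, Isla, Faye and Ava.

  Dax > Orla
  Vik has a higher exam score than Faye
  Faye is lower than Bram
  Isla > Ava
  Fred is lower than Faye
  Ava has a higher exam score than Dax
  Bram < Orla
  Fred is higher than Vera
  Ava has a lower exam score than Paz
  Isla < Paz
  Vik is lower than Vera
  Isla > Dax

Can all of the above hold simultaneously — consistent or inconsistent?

inconsistent

Chaining the given relations yields Vik < Vera < Fred < Faye, so Vik < Faye. But one relation states Faye < Vik. These cannot both hold.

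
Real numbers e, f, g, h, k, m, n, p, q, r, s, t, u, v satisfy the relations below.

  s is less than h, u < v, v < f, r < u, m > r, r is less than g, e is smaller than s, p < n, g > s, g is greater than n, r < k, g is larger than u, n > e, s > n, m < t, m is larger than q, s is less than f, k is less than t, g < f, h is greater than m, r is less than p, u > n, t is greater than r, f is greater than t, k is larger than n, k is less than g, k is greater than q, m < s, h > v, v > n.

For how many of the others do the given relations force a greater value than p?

9

Directly above p: n.
One step further: k, u, v, s, g (6 so far).
One step further: t, h, f (9 so far).
Nothing else is reachable above p; 9 in all.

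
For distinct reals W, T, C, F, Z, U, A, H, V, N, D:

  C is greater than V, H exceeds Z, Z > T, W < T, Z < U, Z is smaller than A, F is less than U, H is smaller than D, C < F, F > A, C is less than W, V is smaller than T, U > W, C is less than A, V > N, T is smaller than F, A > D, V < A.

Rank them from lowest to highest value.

N < V < C < W < T < Z < H < D < A < F < U

Each adjacent pair is fixed by a given relation: N < V; V < C; C < W; W < T; T < Z; Z < H; H < D; D < A; A < F; F < U. Chaining them end to end gives the full order.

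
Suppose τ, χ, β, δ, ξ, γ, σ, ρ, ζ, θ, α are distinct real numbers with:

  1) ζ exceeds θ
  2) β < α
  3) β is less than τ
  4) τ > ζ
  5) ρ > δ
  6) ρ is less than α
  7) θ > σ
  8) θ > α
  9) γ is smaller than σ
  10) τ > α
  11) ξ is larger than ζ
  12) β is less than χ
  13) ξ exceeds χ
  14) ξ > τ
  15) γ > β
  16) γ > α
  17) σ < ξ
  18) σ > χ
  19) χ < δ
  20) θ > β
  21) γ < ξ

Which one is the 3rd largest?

Piecing the relations together gives one ordering: β < χ < δ < ρ < α < γ < σ < θ < ζ < τ < ξ.
Counting 3 from the largest end gives ζ.

ζ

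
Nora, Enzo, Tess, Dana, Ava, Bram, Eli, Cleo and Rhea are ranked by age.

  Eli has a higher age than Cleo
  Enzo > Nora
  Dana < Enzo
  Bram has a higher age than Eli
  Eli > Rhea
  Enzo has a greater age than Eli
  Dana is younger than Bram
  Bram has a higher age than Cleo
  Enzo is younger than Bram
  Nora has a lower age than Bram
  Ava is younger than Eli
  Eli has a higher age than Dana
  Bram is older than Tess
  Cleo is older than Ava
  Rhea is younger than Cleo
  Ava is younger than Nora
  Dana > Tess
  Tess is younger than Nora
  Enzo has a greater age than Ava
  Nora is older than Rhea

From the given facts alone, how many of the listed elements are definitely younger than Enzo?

From Enzo the given relations immediately reach Ava, Dana, Nora, Eli.
From those, Tess, Rhea, Cleo — 7 in total.
Nothing else is reachable below Enzo; 7 in all.

7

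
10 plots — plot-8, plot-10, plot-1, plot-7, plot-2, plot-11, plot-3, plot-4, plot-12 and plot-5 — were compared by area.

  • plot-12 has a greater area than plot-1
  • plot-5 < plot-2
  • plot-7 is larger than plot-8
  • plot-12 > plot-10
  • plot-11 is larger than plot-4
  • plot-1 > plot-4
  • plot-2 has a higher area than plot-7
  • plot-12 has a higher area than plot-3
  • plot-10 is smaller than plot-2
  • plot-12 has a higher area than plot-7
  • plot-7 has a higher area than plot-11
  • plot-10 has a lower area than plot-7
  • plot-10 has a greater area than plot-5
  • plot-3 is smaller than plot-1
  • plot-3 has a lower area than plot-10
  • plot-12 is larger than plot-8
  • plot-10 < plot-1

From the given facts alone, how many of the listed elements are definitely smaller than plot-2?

Directly below plot-2: plot-5, plot-10, plot-7.
One step further: plot-8, plot-11, plot-3 (6 so far).
One step further: plot-4 (7 so far).
Nothing else is reachable below plot-2; 7 in all.

7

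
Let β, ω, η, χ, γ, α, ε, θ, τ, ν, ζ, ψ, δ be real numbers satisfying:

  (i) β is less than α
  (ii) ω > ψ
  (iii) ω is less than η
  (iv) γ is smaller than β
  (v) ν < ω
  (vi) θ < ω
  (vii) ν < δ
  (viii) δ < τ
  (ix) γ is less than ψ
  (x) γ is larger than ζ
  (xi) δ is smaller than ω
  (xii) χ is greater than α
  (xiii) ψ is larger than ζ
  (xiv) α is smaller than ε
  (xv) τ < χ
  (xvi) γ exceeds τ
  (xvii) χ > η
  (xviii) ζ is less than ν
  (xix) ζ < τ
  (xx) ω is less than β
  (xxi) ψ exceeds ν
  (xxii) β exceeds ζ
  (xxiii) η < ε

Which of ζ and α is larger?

Chaining the given relations: ζ < ν < δ < τ < γ < ψ < ω < β < α.
So ζ < α; α is the larger of the two.

α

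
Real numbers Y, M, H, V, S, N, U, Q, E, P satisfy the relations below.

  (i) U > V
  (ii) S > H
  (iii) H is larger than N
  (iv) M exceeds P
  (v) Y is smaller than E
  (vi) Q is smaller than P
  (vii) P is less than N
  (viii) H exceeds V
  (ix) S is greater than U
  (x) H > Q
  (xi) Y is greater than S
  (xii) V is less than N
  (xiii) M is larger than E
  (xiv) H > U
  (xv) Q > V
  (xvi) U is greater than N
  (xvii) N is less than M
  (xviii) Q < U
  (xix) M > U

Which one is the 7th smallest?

S

Piecing the relations together gives one ordering: V < Q < P < N < U < H < S < Y < E < M.
Counting 7 from the smallest end gives S.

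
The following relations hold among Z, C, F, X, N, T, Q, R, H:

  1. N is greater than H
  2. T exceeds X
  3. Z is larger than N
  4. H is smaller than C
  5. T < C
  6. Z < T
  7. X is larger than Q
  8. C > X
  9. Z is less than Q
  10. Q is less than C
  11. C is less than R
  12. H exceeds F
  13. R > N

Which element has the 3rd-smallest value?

The consecutive relations fix a unique order: F < H < N < Z < Q < X < T < C < R.
Counting 3 from the smallest end gives N.

N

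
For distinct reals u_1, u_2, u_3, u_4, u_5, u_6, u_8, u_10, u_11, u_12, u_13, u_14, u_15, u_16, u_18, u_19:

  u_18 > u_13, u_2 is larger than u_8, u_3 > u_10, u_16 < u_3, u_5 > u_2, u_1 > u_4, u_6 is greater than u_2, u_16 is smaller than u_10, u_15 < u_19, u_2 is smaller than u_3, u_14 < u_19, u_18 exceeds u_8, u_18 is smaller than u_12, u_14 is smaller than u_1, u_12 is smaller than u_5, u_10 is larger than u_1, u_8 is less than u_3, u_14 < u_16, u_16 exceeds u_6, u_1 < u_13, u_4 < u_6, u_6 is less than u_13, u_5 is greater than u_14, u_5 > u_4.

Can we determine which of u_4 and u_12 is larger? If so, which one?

Link the given pairs in sequence: u_4 < u_6; u_6 < u_13; u_13 < u_18; u_18 < u_12.
Chaining these gives u_4 < u_6 < u_13 < u_18 < u_12.
So u_12 is larger.

u_12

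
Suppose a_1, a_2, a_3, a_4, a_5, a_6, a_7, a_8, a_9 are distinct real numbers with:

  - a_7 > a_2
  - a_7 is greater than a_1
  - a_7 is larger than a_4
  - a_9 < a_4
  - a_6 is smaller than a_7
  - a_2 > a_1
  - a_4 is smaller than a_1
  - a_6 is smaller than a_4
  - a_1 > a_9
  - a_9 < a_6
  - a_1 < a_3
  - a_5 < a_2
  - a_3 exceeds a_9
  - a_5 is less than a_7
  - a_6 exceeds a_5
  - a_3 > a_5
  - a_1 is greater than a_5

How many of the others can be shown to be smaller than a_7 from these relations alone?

6

The elements the relations force below a_7 are a_5, a_9, a_6, a_4, a_1, a_2 — no chain reaches any other.
That is 6.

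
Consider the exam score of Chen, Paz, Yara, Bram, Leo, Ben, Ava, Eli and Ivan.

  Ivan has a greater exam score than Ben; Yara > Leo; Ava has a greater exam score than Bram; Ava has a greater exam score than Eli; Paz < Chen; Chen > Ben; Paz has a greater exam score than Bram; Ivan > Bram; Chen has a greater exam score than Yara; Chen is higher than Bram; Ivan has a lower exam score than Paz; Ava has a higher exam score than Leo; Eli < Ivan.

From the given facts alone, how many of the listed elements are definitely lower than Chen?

7

The elements the relations force below Chen are Eli, Leo, Bram, Yara, Ben, Ivan, Paz — no chain reaches any other.
That is 7.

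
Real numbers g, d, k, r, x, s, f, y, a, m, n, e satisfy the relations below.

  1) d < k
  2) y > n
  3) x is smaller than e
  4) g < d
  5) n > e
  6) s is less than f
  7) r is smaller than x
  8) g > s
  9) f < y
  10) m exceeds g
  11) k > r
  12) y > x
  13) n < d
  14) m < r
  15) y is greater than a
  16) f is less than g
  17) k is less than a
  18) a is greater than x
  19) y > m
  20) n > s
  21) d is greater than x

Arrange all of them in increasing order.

s < f < g < m < r < x < e < n < d < k < a < y

The consecutive links are each given: s < f; f < g; g < m; m < r; r < x; x < e; e < n; n < d; d < k; k < a; a < y.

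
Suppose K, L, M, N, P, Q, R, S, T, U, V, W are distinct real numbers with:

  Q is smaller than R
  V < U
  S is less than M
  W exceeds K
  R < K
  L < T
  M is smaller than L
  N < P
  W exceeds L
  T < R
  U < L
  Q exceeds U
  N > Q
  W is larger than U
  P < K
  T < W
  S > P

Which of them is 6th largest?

M

Piecing the relations together gives one ordering: V < U < Q < N < P < S < M < L < T < R < K < W.
Counting 6 from the largest end gives M.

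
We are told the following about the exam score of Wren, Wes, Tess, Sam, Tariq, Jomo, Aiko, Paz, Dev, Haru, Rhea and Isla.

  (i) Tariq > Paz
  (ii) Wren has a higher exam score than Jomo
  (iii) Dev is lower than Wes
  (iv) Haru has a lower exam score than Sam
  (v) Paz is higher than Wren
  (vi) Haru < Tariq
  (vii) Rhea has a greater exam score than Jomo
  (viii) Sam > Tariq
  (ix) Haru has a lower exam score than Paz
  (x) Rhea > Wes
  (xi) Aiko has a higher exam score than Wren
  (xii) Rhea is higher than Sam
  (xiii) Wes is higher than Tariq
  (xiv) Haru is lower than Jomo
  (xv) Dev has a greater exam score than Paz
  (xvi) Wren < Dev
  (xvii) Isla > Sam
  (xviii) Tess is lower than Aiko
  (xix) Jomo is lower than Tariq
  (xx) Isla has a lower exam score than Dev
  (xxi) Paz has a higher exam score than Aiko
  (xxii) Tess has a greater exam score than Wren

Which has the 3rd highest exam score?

Piecing the relations together gives one ordering: Haru < Jomo < Wren < Tess < Aiko < Paz < Tariq < Sam < Isla < Dev < Wes < Rhea.
Counting 3 from the largest end gives Dev.

Dev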